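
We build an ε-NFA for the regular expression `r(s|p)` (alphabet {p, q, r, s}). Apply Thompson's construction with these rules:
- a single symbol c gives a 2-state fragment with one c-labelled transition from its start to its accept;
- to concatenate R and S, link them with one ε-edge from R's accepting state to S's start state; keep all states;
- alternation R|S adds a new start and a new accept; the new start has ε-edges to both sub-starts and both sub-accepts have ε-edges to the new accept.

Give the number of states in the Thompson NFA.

Per subexpression:
Each of the 3 symbol leaves contributes a 2-state fragment.
  s|p → 6 states
  r(s|p) → 8 states

8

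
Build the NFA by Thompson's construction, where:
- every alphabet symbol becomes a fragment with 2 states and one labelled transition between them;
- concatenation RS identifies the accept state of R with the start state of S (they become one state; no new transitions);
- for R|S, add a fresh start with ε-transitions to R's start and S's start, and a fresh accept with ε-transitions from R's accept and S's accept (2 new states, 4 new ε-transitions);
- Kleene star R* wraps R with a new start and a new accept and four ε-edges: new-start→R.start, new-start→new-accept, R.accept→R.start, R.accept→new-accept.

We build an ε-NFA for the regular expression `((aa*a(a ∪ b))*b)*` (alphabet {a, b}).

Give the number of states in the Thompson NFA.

16

By structural recursion:
Each of the 6 symbol leaves contributes a 2-state fragment.
  a* → 4 states
  a ∪ b → 6 states
  aa*a(a ∪ b) → 11 states
  (aa*a(a ∪ b))* → 13 states
  (aa*a(a ∪ b))*b → 14 states
  ((aa*a(a ∪ b))*b)* → 16 states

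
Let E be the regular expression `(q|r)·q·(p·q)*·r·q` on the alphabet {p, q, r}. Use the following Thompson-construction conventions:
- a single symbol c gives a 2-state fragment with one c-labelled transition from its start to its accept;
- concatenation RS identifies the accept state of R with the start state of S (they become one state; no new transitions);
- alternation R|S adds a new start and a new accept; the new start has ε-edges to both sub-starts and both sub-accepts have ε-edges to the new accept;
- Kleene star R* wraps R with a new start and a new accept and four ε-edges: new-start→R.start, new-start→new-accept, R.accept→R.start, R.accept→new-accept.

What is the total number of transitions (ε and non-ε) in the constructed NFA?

15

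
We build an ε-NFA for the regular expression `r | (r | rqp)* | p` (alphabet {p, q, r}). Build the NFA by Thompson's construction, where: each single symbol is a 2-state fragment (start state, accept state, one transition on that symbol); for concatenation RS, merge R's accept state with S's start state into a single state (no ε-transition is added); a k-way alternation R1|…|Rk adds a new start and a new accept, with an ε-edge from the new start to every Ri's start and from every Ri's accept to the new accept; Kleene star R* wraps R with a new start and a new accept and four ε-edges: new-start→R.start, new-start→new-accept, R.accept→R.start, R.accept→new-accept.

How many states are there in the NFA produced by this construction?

16

Per subexpression:
Each of the 6 symbol leaves contributes a 2-state fragment.
  rqp : 4 states
  r | rqp : 8 states
  (r | rqp)* : 10 states
  r | (r | rqp)* | p : 16 states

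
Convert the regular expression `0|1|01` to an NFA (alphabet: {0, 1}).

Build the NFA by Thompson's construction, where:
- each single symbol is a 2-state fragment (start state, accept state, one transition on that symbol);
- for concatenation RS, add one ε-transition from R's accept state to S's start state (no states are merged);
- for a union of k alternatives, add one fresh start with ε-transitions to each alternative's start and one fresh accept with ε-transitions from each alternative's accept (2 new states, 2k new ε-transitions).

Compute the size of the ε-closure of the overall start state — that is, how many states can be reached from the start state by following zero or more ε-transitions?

Compute the ε-closure size of each fragment's start state recursively; a symbol fragment's start has no outgoing ε-edge, so its closure is just itself (size 1).
  01 — |closure| equals the left operand's closure size = 1 (its accept is not ε-reachable, so the closure stops there)
  0|1|01 — |closure| = 1 + 1 + 1 + 1 = 4 (the new accept is not ε-reachable since no branch accepts ε)

4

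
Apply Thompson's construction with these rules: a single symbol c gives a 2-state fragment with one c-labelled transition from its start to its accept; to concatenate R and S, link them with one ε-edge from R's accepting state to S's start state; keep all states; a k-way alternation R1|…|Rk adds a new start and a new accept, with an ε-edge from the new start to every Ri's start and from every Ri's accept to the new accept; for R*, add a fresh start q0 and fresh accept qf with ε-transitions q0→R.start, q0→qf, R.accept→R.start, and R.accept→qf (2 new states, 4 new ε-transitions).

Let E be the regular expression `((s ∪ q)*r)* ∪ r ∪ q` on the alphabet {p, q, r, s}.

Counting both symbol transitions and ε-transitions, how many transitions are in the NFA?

24

Building bottom-up:
Each of the 5 symbol leaves contributes 1 transition (1 symbol, 0 ε).
  s ∪ q = 6 transitions (2 symbol, 4 ε)
  (s ∪ q)* = 10 transitions (2 symbol, 8 ε)
  (s ∪ q)*r = 12 transitions (3 symbol, 9 ε)
  ((s ∪ q)*r)* = 16 transitions (3 symbol, 13 ε)
  ((s ∪ q)*r)* ∪ r ∪ q = 24 transitions (5 symbol, 19 ε)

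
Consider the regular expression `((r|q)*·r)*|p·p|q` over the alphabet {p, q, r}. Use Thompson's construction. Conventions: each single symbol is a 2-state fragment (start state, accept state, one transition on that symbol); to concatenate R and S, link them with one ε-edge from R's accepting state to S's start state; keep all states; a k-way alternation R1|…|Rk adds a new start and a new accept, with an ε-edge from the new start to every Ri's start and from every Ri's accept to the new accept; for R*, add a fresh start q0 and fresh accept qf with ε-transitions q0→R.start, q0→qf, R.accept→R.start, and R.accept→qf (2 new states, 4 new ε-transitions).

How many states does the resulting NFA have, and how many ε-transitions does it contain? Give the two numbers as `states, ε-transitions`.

20, 20

Building bottom-up:
Each of the 6 symbol leaves contributes 2 states and 0 ε-transitions.
  r|q = 6 states, 4 ε-transitions
  (r|q)* = 8 states, 8 ε-transitions
  (r|q)*·r = 10 states, 9 ε-transitions
  ((r|q)*·r)* = 12 states, 13 ε-transitions
  p·p = 4 states, 1 ε-transition
  ((r|q)*·r)*|p·p|q = 20 states, 20 ε-transitions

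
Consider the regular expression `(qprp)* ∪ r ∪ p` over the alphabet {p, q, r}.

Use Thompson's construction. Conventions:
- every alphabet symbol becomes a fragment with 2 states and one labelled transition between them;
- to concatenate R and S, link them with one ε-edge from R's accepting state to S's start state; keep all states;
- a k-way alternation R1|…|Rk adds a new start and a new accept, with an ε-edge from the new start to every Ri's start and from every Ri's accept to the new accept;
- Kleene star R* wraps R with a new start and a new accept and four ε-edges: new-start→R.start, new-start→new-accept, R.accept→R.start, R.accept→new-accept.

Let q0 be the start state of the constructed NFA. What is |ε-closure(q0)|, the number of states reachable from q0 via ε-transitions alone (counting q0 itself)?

Compute the ε-closure size of each fragment's start state recursively; a symbol fragment's start has no outgoing ε-edge, so its closure is just itself (size 1).
  qprp → same as the first factor's closure: |closure| = 1
  (qprp)* → the star's fresh start ε-reaches both the body's start and the fresh accept: |closure| = 2 + 1 = 3
  (qprp)* ∪ r ∪ p → new start ε-reaches every alternative's start; at least one alternative accepts ε, so the union's new accept is reached too: |closure| = 1 + 3 + 1 + 1 + 1 = 7

7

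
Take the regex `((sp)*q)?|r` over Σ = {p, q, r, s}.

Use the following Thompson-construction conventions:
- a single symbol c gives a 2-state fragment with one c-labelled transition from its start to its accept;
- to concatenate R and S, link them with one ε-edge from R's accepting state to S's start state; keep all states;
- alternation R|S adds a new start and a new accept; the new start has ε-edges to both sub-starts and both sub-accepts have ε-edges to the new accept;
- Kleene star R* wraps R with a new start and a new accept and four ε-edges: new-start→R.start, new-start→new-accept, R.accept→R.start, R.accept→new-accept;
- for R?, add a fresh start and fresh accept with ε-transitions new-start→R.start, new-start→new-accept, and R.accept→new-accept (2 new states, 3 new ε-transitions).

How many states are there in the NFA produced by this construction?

By structural recursion:
Each of the 4 symbol leaves contributes a 2-state fragment.
  sp : 4 states
  (sp)* : 6 states
  (sp)*q : 8 states
  ((sp)*q)? : 10 states
  ((sp)*q)?|r : 14 states

14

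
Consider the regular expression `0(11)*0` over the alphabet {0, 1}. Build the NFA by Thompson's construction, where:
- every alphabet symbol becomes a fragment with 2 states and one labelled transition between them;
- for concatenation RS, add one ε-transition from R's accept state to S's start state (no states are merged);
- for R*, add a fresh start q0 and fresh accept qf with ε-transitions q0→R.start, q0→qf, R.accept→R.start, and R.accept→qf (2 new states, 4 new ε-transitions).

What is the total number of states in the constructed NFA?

Per subexpression:
Each of the 4 symbol leaves contributes a 2-state fragment.
  11 — 4 states
  (11)* — 6 states
  0(11)*0 — 10 states

10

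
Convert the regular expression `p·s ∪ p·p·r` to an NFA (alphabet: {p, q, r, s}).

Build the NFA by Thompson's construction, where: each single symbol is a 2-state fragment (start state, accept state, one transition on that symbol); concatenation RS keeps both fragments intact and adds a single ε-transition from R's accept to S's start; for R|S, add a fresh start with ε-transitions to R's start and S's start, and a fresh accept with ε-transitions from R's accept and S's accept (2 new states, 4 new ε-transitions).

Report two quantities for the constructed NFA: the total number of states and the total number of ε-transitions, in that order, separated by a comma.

Per subexpression:
Each of the 5 symbol leaves contributes 2 states and 0 ε-transitions.
  p·s — 4 states, 1 ε-transition
  p·p·r — 6 states, 2 ε-transitions
  p·s ∪ p·p·r — 12 states, 7 ε-transitions

12, 7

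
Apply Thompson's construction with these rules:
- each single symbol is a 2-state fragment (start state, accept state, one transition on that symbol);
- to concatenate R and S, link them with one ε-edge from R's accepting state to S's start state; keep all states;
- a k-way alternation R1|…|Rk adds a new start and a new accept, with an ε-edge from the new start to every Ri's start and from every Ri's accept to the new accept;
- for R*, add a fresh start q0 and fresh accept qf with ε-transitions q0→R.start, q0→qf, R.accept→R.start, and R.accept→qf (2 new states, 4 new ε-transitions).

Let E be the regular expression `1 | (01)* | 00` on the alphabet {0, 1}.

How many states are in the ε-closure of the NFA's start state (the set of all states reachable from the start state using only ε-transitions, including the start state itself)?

Work bottom-up. For each fragment F, track |ε-closure(F.start)| and whether F's accept lies in that closure (i.e. whether F accepts ε). A single-symbol fragment has closure size 1 and does not accept ε.
  01 → same as the first factor's closure: C = 1
  (01)* → C = 1 (new start) + 1 (body) + 1 (new accept) = 3
  00 → same as the first factor's closure: C = 1
  1 | (01)* | 00 → C = 1 (new start) + (1 + 3 + 1) + 1 (new accept, since some branch ε-reaches its own accept) = 7

7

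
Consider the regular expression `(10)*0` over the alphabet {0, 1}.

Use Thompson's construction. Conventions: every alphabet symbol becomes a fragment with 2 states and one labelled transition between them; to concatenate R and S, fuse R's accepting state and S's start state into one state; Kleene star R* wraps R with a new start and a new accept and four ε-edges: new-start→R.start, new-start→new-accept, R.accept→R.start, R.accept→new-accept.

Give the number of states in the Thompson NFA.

Bottom-up over the parse tree:
Each of the 3 symbol leaves contributes a 2-state fragment.
  10 → 3 states
  (10)* → 5 states
  (10)*0 → 6 states

6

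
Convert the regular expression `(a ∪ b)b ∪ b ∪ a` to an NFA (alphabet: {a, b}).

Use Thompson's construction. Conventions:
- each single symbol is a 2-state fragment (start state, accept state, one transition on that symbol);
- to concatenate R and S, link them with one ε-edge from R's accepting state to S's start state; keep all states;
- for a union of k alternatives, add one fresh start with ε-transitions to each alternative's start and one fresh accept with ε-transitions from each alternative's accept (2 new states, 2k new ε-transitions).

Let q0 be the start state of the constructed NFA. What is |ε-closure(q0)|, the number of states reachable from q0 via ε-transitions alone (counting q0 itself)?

6

Let C(F) = |ε-closure(F.start)| within fragment F, and note whether F accepts ε. Symbol fragments have C = 1 and do not accept ε. Then:
  a ∪ b — |closure| = 1 + 1 + 1 = 3 (the new accept is not ε-reachable since no branch accepts ε)
  (a ∪ b)b — same as the first factor's closure: |closure| = 3
  (a ∪ b)b ∪ b ∪ a — |closure| = 1 + 3 + 1 + 1 = 6 (the new accept is not ε-reachable since no branch accepts ε)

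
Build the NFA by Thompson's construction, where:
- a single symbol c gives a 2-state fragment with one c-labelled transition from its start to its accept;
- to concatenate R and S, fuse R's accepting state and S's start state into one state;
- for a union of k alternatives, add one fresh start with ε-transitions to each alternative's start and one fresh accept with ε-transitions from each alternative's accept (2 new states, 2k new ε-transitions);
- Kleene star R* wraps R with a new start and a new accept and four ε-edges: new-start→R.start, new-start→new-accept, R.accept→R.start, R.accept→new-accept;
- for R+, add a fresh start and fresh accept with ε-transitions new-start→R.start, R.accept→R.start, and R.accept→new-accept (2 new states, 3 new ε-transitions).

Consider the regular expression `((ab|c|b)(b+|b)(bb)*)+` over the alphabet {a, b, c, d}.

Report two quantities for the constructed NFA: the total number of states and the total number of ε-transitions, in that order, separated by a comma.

Per subexpression:
Each of the 8 symbol leaves contributes 2 states and 0 ε-transitions.
  ab = 3 states, 0 ε-transitions
  ab|c|b = 9 states, 6 ε-transitions
  b+ = 4 states, 3 ε-transitions
  b+|b = 8 states, 7 ε-transitions
  bb = 3 states, 0 ε-transitions
  (bb)* = 5 states, 4 ε-transitions
  (ab|c|b)(b+|b)(bb)* = 20 states, 17 ε-transitions
  ((ab|c|b)(b+|b)(bb)*)+ = 22 states, 20 ε-transitions

22, 20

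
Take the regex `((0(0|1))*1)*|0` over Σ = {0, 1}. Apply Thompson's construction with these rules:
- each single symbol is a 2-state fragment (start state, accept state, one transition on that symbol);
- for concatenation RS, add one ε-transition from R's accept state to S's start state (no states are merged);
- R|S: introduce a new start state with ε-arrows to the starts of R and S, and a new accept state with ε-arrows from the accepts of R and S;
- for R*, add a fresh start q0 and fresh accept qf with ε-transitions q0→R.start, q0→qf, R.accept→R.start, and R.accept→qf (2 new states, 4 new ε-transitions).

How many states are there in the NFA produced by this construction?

18

Bottom-up over the parse tree:
Each of the 5 symbol leaves contributes a 2-state fragment.
  0|1 → 6 states
  0(0|1) → 8 states
  (0(0|1))* → 10 states
  (0(0|1))*1 → 12 states
  ((0(0|1))*1)* → 14 states
  ((0(0|1))*1)*|0 → 18 states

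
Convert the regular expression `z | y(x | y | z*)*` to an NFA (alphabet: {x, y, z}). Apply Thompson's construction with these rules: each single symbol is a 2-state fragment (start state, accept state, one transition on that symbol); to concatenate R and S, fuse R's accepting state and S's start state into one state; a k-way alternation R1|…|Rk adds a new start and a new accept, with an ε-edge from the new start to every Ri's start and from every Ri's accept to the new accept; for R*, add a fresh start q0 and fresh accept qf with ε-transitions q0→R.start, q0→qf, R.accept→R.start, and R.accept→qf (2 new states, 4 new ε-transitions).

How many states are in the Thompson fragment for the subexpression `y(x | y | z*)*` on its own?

Fragment for `y(x | y | z*)*`:
Each of the 4 symbol leaves contributes a 2-state fragment.
  z* → 4 states
  x | y | z* → 10 states
  (x | y | z*)* → 12 states
  y(x | y | z*)* → 13 states

13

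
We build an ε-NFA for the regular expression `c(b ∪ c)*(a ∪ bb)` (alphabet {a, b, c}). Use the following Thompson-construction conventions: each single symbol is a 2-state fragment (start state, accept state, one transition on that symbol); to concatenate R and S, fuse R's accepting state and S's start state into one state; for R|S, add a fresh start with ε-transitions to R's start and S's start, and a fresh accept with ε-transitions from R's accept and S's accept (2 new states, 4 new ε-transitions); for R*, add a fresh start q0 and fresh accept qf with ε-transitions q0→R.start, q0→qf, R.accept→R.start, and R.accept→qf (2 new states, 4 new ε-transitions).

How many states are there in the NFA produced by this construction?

15

Building bottom-up:
Each of the 6 symbol leaves contributes a 2-state fragment.
  b ∪ c — 6 states
  (b ∪ c)* — 8 states
  bb — 3 states
  a ∪ bb — 7 states
  c(b ∪ c)*(a ∪ bb) — 15 states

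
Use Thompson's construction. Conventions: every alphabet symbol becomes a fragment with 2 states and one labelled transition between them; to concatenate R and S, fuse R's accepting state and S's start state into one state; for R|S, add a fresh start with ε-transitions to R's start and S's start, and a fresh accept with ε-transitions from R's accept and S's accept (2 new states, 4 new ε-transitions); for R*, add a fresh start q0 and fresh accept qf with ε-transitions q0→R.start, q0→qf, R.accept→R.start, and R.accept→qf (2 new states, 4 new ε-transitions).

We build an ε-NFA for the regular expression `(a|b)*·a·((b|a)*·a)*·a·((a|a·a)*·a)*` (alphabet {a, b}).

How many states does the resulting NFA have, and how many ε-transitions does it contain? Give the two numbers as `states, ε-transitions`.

Bottom-up over the parse tree:
Each of the 11 symbol leaves contributes 2 states and 0 ε-transitions.
  a|b : 6 states, 4 ε-transitions
  (a|b)* : 8 states, 8 ε-transitions
  b|a : 6 states, 4 ε-transitions
  (b|a)* : 8 states, 8 ε-transitions
  (b|a)*·a : 9 states, 8 ε-transitions
  ((b|a)*·a)* : 11 states, 12 ε-transitions
  a·a : 3 states, 0 ε-transitions
  a|a·a : 7 states, 4 ε-transitions
  (a|a·a)* : 9 states, 8 ε-transitions
  (a|a·a)*·a : 10 states, 8 ε-transitions
  ((a|a·a)*·a)* : 12 states, 12 ε-transitions
  (a|b)*·a·((b|a)*·a)*·a·((a|a·a)*·a)* : 31 states, 32 ε-transitions

31, 32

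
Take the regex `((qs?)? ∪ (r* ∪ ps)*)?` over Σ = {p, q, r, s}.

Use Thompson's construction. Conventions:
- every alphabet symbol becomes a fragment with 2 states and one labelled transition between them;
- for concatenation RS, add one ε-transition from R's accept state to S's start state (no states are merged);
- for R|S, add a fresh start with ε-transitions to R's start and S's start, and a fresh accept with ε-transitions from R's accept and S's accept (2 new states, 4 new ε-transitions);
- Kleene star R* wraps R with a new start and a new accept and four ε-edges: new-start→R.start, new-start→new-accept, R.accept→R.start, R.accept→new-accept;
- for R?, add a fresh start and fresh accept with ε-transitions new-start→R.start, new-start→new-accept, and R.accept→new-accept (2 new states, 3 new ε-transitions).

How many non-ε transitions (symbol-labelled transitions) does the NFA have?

5

Building bottom-up:
Each of the 5 symbol leaves contributes exactly 1 symbol transition.
  s? : 1 symbol transition
  qs? : 2 symbol transitions
  (qs?)? : 2 symbol transitions
  r* : 1 symbol transition
  ps : 2 symbol transitions
  r* ∪ ps : 3 symbol transitions
  (r* ∪ ps)* : 3 symbol transitions
  (qs?)? ∪ (r* ∪ ps)* : 5 symbol transitions
  ((qs?)? ∪ (r* ∪ ps)*)? : 5 symbol transitions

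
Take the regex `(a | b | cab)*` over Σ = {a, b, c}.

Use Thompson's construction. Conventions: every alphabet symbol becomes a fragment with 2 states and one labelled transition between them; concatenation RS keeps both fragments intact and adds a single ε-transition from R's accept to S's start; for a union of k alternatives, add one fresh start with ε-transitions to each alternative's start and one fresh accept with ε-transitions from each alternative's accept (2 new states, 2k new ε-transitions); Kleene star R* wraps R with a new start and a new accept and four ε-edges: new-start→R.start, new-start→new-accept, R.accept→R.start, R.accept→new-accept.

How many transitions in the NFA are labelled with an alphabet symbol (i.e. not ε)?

Recursing over subexpressions:
Each of the 5 symbol leaves contributes exactly 1 symbol transition.
  cab : 3 symbol transitions
  a | b | cab : 5 symbol transitions
  (a | b | cab)* : 5 symbol transitions

5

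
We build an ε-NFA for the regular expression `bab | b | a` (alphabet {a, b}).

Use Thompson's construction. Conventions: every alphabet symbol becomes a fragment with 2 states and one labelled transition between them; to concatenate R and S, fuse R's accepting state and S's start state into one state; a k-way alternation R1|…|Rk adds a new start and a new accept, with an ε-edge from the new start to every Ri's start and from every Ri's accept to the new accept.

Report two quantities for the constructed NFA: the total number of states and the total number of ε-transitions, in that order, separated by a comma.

Per subexpression:
Each of the 5 symbol leaves contributes 2 states and 0 ε-transitions.
  bab = 4 states, 0 ε-transitions
  bab | b | a = 10 states, 6 ε-transitions

10, 6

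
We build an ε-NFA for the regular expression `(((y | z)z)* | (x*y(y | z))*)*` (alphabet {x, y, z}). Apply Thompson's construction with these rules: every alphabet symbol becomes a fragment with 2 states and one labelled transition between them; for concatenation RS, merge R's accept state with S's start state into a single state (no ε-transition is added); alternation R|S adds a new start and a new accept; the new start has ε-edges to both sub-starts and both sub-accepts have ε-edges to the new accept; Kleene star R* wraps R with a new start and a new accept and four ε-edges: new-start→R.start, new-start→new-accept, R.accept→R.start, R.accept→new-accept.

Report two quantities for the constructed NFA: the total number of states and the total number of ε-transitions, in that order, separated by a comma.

25, 28

Building bottom-up:
Each of the 7 symbol leaves contributes 2 states and 0 ε-transitions.
  y | z — 6 states, 4 ε-transitions
  (y | z)z — 7 states, 4 ε-transitions
  ((y | z)z)* — 9 states, 8 ε-transitions
  x* — 4 states, 4 ε-transitions
  y | z — 6 states, 4 ε-transitions
  x*y(y | z) — 10 states, 8 ε-transitions
  (x*y(y | z))* — 12 states, 12 ε-transitions
  ((y | z)z)* | (x*y(y | z))* — 23 states, 24 ε-transitions
  (((y | z)z)* | (x*y(y | z))*)* — 25 states, 28 ε-transitions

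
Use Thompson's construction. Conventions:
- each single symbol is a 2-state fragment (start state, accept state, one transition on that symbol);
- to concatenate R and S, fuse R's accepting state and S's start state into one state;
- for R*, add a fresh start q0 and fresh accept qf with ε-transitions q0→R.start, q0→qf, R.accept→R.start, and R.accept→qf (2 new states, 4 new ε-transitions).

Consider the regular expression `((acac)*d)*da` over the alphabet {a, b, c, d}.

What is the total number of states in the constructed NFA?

12

Bottom-up over the parse tree:
Each of the 7 symbol leaves contributes a 2-state fragment.
  acac = 5 states
  (acac)* = 7 states
  (acac)*d = 8 states
  ((acac)*d)* = 10 states
  ((acac)*d)*da = 12 states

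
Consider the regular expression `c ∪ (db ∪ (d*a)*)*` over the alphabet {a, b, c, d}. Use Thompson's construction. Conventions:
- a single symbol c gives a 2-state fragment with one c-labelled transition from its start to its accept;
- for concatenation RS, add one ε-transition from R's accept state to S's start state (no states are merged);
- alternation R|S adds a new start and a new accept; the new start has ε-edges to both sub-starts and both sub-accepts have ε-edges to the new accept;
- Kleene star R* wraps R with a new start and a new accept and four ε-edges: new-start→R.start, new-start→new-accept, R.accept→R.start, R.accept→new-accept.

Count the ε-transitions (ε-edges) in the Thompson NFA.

Building bottom-up:
Each of the 5 symbol leaves contributes 0 ε-transitions.
  db = 1 ε-transition
  d* = 4 ε-transitions
  d*a = 5 ε-transitions
  (d*a)* = 9 ε-transitions
  db ∪ (d*a)* = 14 ε-transitions
  (db ∪ (d*a)*)* = 18 ε-transitions
  c ∪ (db ∪ (d*a)*)* = 22 ε-transitions

22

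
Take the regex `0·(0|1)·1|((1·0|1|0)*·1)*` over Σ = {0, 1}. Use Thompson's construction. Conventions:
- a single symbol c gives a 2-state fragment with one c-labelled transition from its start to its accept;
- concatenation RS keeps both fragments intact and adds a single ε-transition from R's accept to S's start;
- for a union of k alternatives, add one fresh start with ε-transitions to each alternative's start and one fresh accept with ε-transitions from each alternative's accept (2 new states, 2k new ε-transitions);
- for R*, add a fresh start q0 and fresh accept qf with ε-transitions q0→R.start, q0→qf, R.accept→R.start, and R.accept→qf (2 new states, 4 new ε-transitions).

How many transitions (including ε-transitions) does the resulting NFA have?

35

Bottom-up over the parse tree:
Each of the 9 symbol leaves contributes 1 transition (1 symbol, 0 ε).
  0|1 = 6 transitions (2 symbol, 4 ε)
  0·(0|1)·1 = 10 transitions (4 symbol, 6 ε)
  1·0 = 3 transitions (2 symbol, 1 ε)
  1·0|1|0 = 11 transitions (4 symbol, 7 ε)
  (1·0|1|0)* = 15 transitions (4 symbol, 11 ε)
  (1·0|1|0)*·1 = 17 transitions (5 symbol, 12 ε)
  ((1·0|1|0)*·1)* = 21 transitions (5 symbol, 16 ε)
  0·(0|1)·1|((1·0|1|0)*·1)* = 35 transitions (9 symbol, 26 ε)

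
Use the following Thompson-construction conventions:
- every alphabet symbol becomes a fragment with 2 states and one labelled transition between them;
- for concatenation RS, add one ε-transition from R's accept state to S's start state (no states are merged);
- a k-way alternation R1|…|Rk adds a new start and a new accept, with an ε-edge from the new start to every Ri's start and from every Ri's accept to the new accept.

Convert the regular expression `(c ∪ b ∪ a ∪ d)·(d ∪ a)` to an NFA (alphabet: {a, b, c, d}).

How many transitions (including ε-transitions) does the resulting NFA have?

Building bottom-up:
Each of the 6 symbol leaves contributes 1 transition (1 symbol, 0 ε).
  c ∪ b ∪ a ∪ d — 12 transitions (4 symbol, 8 ε)
  d ∪ a — 6 transitions (2 symbol, 4 ε)
  (c ∪ b ∪ a ∪ d)·(d ∪ a) — 19 transitions (6 symbol, 13 ε)

19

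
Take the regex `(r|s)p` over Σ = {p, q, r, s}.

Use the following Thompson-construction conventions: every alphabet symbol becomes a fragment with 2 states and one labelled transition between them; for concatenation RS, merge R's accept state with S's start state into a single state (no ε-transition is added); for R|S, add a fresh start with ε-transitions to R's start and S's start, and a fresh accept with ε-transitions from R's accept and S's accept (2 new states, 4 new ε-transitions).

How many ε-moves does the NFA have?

By structural recursion:
Each of the 3 symbol leaves contributes 0 ε-transitions.
  r|s → 4 ε-transitions
  (r|s)p → 4 ε-transitions

4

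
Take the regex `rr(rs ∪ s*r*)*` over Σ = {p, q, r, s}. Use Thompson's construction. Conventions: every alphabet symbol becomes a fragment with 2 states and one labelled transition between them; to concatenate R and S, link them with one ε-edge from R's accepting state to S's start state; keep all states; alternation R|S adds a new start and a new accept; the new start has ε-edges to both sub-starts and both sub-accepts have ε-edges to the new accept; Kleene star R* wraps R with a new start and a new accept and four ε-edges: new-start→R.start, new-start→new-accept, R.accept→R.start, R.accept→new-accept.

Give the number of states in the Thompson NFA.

Building bottom-up:
Each of the 6 symbol leaves contributes a 2-state fragment.
  rs = 4 states
  s* = 4 states
  r* = 4 states
  s*r* = 8 states
  rs ∪ s*r* = 14 states
  (rs ∪ s*r*)* = 16 states
  rr(rs ∪ s*r*)* = 20 states

20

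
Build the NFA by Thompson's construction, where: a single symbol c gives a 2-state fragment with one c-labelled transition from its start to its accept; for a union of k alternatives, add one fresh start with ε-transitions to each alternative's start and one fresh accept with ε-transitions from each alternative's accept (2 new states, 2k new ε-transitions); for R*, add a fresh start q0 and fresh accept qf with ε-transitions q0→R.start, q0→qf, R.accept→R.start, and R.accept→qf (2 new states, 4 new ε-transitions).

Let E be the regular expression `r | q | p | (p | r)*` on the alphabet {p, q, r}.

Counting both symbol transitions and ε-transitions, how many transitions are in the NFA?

21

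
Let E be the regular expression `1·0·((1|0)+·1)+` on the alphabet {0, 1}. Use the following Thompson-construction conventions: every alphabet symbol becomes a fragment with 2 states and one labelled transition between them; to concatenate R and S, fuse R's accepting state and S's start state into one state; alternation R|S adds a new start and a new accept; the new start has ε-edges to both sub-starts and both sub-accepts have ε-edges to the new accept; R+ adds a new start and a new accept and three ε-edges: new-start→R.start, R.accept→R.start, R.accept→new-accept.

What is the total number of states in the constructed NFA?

Per subexpression:
Each of the 5 symbol leaves contributes a 2-state fragment.
  1|0 : 6 states
  (1|0)+ : 8 states
  (1|0)+·1 : 9 states
  ((1|0)+·1)+ : 11 states
  1·0·((1|0)+·1)+ : 13 states

13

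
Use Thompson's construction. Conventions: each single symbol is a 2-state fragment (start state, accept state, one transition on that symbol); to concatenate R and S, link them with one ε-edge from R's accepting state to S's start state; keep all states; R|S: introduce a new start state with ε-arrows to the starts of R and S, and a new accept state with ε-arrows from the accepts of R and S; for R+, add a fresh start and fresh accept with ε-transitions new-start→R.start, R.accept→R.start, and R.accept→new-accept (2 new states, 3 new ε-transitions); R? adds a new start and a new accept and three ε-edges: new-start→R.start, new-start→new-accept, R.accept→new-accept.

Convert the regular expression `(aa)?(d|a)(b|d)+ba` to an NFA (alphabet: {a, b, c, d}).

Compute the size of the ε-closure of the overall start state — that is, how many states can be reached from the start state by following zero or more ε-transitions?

Work bottom-up. For each fragment F, track |ε-closure(F.start)| and whether F's accept lies in that closure (i.e. whether F accepts ε). A single-symbol fragment has closure size 1 and does not accept ε.
  aa : same as the first factor's closure: |closure| = 1
  (aa)? : new start has ε-edges to the inner start and to the new accept, so |closure| = 2 + 1 = 3
  d|a : |closure| = 1 + 1 + 1 = 3 (the new accept is not ε-reachable since no branch accepts ε)
  b|d : |closure| = 1 + 1 + 1 = 3 (the new accept is not ε-reachable since no branch accepts ε)
  (b|d)+ : new start ε-reaches only the body's start; the new accept needs a symbol first: |closure| = 1 + 3 = 4
  (aa)?(d|a)(b|d)+ba : the left operand accepts ε, so the closure extends into the next operand (via the concat ε-link); |closure| = 3 + 3 = 6

6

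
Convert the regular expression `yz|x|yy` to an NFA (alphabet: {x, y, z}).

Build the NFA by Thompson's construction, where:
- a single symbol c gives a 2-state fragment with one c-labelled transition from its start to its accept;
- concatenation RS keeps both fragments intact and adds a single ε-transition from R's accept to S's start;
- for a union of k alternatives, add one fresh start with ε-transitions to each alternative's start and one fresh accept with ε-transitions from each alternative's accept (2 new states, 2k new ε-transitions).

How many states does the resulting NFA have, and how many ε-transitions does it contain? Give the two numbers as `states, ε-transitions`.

12, 8

By structural recursion:
Each of the 5 symbol leaves contributes 2 states and 0 ε-transitions.
  yz — 4 states, 1 ε-transition
  yy — 4 states, 1 ε-transition
  yz|x|yy — 12 states, 8 ε-transitions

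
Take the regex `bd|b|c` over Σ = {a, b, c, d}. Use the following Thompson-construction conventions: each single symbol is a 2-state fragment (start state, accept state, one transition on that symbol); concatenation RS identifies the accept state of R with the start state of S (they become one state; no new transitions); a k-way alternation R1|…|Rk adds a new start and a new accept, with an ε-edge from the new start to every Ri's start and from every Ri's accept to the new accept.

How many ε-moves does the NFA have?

6

Per subexpression:
Each of the 4 symbol leaves contributes 0 ε-transitions.
  bd : 0 ε-transitions
  bd|b|c : 6 ε-transitions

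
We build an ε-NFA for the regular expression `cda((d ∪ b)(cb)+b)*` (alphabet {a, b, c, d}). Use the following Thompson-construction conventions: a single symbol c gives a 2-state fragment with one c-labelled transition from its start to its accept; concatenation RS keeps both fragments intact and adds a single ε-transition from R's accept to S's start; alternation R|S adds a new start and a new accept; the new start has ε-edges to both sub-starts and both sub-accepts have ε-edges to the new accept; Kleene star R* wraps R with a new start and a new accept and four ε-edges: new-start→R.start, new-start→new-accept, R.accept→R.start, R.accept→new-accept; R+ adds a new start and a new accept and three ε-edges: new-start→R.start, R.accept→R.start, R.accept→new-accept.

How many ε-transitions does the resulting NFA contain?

17

Building bottom-up:
Each of the 8 symbol leaves contributes 0 ε-transitions.
  d ∪ b → 4 ε-transitions
  cb → 1 ε-transition
  (cb)+ → 4 ε-transitions
  (d ∪ b)(cb)+b → 10 ε-transitions
  ((d ∪ b)(cb)+b)* → 14 ε-transitions
  cda((d ∪ b)(cb)+b)* → 17 ε-transitions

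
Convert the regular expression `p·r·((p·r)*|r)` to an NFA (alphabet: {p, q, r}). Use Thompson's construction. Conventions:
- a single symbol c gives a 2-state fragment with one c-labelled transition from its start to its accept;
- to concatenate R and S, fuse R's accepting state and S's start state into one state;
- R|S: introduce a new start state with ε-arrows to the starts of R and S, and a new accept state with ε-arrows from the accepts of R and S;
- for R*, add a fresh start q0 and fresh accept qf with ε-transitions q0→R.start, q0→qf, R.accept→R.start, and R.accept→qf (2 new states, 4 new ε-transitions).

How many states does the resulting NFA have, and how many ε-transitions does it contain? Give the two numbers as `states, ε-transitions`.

11, 8

Bottom-up over the parse tree:
Each of the 5 symbol leaves contributes 2 states and 0 ε-transitions.
  p·r = 3 states, 0 ε-transitions
  (p·r)* = 5 states, 4 ε-transitions
  (p·r)*|r = 9 states, 8 ε-transitions
  p·r·((p·r)*|r) = 11 states, 8 ε-transitions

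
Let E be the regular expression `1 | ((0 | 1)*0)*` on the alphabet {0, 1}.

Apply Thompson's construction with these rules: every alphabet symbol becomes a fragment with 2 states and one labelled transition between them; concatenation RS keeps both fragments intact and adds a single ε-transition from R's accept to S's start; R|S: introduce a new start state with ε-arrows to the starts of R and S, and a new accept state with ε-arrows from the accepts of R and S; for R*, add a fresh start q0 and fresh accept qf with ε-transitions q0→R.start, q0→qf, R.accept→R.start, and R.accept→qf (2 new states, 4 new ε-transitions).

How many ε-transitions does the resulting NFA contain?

17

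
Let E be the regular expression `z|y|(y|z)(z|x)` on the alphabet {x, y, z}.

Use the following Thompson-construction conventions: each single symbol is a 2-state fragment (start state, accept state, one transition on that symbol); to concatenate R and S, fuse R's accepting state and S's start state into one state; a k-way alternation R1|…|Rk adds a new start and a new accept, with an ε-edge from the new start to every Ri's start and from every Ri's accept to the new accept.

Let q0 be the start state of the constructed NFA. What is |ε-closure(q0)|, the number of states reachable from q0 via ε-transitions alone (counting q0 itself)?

6

Work bottom-up. For each fragment F, track |ε-closure(F.start)| and whether F's accept lies in that closure (i.e. whether F accepts ε). A single-symbol fragment has closure size 1 and does not accept ε.
  y|z → C = 1 + 1 + 1 = 3 (the new accept is not ε-reachable since no branch accepts ε)
  z|x → new start ε-reaches every alternative's start; none of them accept ε, so the new accept is not reached: C = 1 + 1 + 1 = 3
  (y|z)(z|x) → same as the first factor's closure: C = 3
  z|y|(y|z)(z|x) → new start ε-reaches every alternative's start; none of them accept ε, so the new accept is not reached: C = 1 + 1 + 1 + 3 = 6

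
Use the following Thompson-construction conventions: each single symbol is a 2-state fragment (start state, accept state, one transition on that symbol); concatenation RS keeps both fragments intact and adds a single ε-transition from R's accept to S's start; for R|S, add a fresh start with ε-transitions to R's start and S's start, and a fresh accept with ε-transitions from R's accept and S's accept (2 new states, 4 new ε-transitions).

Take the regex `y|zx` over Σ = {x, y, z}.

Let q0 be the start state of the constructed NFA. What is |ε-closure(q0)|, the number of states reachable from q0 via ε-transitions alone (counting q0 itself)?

3

Compute the ε-closure size of each fragment's start state recursively; a symbol fragment's start has no outgoing ε-edge, so its closure is just itself (size 1).
  zx — |closure| equals the left operand's closure size = 1 (its accept is not ε-reachable, so the closure stops there)
  y|zx — new start ε-reaches every alternative's start; none of them accept ε, so the new accept is not reached: |closure| = 1 + 1 + 1 = 3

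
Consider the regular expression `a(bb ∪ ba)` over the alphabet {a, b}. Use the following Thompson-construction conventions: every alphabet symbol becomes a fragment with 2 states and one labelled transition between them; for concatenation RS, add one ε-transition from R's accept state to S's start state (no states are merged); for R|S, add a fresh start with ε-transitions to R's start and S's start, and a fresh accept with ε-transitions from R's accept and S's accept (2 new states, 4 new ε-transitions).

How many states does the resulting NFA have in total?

Building bottom-up:
Each of the 5 symbol leaves contributes a 2-state fragment.
  bb = 4 states
  ba = 4 states
  bb ∪ ba = 10 states
  a(bb ∪ ba) = 12 states

12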